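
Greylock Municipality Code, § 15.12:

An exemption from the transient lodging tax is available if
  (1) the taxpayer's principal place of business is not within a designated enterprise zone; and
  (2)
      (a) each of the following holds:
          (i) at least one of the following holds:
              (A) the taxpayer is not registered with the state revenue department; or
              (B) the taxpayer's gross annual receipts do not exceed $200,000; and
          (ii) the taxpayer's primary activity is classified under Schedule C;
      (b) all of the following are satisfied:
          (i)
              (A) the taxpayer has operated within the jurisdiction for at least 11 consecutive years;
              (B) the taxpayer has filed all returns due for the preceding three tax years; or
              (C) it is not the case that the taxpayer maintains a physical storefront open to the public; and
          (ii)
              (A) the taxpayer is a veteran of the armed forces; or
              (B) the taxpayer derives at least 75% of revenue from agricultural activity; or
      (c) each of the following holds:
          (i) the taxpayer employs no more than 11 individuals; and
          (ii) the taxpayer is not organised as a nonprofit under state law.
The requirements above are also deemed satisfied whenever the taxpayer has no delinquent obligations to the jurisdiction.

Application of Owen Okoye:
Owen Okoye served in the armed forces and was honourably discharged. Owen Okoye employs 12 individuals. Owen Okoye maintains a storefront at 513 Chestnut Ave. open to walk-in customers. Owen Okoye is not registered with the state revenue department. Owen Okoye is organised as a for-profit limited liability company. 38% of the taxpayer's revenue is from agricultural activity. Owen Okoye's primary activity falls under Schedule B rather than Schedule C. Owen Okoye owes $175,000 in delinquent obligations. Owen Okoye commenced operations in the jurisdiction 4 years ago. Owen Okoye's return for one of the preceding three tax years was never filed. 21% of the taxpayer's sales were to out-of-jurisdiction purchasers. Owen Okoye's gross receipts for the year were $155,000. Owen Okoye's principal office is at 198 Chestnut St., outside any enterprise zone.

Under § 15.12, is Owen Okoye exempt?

(1) not (in enterprise zone) — satisfied.
(A) not (state-registered) — met.
(B) receipts ≤ $200,000 — holds.
(i): T OR T → true.
(ii) Schedule C activity — not satisfied.
(a): T AND F → false.
(A) ≥ 11 yrs in jurisdiction — not satisfied.
(B) returns current — fails.
(C) not (has storefront) — fails.
(i) = F OR F OR F = false.
(A) veteran — holds.
(B) ≥75% agricultural — not met.
So (ii) is satisfied (T OR F).
(b) = F AND T = false.
(i) ≤ 11 employees — not satisfied.
(ii) not (nonprofit) — holds.
(c) = F AND T = false.
So (2) is not satisfied (F OR F OR F).
Overall: T AND F → false.
Exception (no delinquency) — not satisfied.
Result: main false OR exception false → false.

No — not exempt.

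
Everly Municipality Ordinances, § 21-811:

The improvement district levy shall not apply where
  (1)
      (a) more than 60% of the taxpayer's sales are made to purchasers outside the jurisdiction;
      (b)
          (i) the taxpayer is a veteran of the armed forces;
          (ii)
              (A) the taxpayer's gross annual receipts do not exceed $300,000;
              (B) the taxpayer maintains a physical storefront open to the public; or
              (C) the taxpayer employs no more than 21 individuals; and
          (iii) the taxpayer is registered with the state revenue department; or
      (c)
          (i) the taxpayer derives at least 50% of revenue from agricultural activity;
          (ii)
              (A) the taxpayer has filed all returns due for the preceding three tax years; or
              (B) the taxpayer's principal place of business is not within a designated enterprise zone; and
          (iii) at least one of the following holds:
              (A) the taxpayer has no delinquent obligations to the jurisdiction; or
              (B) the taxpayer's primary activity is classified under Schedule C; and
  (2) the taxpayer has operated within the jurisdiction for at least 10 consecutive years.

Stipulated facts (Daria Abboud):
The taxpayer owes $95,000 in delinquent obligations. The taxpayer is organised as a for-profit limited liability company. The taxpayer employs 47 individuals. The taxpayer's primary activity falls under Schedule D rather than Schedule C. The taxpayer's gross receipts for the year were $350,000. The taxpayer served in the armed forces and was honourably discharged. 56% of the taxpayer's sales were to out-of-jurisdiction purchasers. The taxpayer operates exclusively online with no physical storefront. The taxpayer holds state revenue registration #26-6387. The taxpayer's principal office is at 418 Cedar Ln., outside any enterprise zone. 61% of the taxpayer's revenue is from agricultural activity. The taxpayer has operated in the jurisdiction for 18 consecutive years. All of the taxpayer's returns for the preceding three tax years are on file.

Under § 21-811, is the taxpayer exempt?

No — not exempt.

(a) >60% out-of-jur. sales — not satisfied.
(i) veteran — holds.
(A) receipts ≤ $300,000 — not satisfied.
(B) has storefront — fails.
(C) ≤ 21 employees — not met.
So (ii) is not satisfied (F OR F OR F).
(iii) state-registered — met.
(b): T AND F AND T → false.
(i) ≥50% agricultural — satisfied.
(A) returns current — satisfied.
(B) not (in enterprise zone) — met.
(ii) = T OR T = true.
(A) no delinquency — fails.
(B) Schedule C activity — not satisfied.
So (iii) is not satisfied (F OR F).
(c): T AND T AND F → false.
(1) = F OR F OR F = false.
(2) ≥ 10 yrs in jurisdiction — holds.
Overall = F AND T = false.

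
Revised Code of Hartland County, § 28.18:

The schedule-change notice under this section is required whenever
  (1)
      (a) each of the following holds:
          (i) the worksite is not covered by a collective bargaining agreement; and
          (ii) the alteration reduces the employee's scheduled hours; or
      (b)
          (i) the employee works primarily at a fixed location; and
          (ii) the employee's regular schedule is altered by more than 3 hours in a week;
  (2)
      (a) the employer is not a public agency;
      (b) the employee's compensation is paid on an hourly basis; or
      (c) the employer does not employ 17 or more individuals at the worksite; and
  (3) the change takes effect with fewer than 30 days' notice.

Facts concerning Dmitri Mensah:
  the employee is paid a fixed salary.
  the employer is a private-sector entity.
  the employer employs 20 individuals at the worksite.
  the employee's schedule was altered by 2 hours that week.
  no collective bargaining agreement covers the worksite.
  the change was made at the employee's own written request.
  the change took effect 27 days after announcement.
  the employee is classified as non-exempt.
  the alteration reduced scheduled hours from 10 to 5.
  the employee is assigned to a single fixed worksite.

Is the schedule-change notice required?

Yes — required.

(i) no CBA — holds.
(ii) hours reduced — met.
So (a) is satisfied (T AND T).
(i) fixed location — met.
(ii) schedule shift > 3h — not satisfied.
So (b) is not satisfied (T AND F).
(1): T OR F → true.
(a) not (public agency) — holds.
(b) hourly-paid — not satisfied.
(c) not (≥ 17 at site) — fails.
So (2) is satisfied (T OR F OR F).
(3) < 30 days' notice — met.
Overall: T AND T AND T → true.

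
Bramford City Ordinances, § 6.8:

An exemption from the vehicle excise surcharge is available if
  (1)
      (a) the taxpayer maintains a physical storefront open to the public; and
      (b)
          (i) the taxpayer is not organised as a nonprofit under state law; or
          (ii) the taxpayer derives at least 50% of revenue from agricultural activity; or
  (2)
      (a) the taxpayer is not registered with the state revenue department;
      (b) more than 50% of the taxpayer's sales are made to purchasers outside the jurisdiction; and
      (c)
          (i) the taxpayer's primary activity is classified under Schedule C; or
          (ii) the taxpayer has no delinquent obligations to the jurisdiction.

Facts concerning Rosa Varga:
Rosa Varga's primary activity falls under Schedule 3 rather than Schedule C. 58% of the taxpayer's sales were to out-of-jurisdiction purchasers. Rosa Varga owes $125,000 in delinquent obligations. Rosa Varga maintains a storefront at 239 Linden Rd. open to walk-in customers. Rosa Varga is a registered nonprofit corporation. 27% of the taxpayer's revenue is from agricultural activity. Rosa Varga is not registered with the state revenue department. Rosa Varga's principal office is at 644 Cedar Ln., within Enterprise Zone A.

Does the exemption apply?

(a) has storefront — satisfied.
(i) not (nonprofit) — not met.
(ii) ≥50% agricultural — not satisfied.
So (b) is not satisfied (F OR F).
So (1) is not satisfied (T AND F).
(a) not (state-registered) — holds.
(b) >50% out-of-jur. sales — met.
(i) Schedule C activity — not satisfied.
(ii) no delinquency — fails.
So (c) is not satisfied (F OR F).
(2) = T AND T AND F = false.
Overall: F OR F → false.

No — not exempt.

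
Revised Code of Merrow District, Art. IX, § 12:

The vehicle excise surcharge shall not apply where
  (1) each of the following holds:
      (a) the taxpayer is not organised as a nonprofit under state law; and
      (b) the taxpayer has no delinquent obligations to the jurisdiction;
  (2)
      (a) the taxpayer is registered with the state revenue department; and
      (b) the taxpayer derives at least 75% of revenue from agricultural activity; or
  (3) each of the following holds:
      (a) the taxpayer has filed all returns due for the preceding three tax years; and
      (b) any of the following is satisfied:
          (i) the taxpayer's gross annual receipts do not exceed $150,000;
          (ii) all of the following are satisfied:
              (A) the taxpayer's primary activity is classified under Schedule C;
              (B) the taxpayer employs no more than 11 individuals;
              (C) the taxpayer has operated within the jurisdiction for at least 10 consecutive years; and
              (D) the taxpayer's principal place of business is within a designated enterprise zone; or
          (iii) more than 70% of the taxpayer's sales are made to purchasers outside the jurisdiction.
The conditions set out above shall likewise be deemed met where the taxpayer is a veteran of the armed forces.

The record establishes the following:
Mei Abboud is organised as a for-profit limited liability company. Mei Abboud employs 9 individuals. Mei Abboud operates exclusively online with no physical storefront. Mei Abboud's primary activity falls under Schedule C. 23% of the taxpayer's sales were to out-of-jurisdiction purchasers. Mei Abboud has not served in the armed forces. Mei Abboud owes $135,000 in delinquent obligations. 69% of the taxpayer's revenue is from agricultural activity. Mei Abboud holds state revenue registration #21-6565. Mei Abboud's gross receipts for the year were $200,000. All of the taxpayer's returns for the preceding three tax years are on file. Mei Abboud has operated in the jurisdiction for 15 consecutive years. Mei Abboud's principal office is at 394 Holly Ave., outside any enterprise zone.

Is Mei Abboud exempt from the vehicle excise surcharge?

No — not exempt.

(a) not (nonprofit) — met.
(b) no delinquency — fails.
(1): T AND F → false.
(a) state-registered — holds.
(b) ≥75% agricultural — not met.
(2): T AND F → false.
(a) returns current — satisfied.
(i) receipts ≤ $150,000 — not satisfied.
(A) Schedule C activity — holds.
(B) ≤ 11 employees — met.
(C) ≥ 10 yrs in jurisdiction — met.
(D) in enterprise zone — not satisfied.
(ii) = T AND T AND T AND F = false.
(iii) >70% out-of-jur. sales — not met.
So (b) is not satisfied (F OR F OR F).
(3): T AND F → false.
Overall = F OR F OR F = false.
Exception (veteran) — not satisfied.
Result: main false OR exception false → false.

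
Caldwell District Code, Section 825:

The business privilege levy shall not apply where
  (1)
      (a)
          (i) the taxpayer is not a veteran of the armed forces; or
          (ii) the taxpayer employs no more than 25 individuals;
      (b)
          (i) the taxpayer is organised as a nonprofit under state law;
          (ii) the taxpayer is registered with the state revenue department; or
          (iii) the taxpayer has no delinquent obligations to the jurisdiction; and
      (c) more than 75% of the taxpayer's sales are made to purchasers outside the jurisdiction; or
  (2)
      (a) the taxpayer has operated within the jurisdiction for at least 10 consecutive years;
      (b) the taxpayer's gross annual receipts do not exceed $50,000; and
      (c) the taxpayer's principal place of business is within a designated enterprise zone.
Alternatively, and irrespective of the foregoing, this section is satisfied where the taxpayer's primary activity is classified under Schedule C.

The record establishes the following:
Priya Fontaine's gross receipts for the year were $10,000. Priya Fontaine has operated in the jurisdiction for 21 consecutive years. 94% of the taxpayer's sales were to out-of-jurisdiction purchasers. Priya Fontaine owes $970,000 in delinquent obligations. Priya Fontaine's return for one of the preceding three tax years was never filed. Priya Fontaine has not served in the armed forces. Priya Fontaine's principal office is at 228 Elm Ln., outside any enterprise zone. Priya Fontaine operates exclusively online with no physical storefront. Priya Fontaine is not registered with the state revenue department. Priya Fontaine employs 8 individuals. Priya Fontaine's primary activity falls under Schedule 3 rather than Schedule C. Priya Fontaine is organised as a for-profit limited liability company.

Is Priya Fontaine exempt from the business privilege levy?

No — not exempt.

(i) not (veteran) — satisfied.
(ii) ≤ 25 employees — met.
So (a) is satisfied (T OR T).
(i) nonprofit — fails.
(ii) state-registered — not satisfied.
(iii) no delinquency — not met.
So (b) is not satisfied (F OR F OR F).
(c) >75% out-of-jur. sales — met.
(1) = T AND F AND T = false.
(a) ≥ 10 yrs in jurisdiction — met.
(b) receipts ≤ $50,000 — met.
(c) in enterprise zone — not met.
So (2) is not satisfied (T AND T AND F).
Overall = F OR F = false.
Exception (Schedule C activity) — not satisfied.
Result: main false OR exception false → false.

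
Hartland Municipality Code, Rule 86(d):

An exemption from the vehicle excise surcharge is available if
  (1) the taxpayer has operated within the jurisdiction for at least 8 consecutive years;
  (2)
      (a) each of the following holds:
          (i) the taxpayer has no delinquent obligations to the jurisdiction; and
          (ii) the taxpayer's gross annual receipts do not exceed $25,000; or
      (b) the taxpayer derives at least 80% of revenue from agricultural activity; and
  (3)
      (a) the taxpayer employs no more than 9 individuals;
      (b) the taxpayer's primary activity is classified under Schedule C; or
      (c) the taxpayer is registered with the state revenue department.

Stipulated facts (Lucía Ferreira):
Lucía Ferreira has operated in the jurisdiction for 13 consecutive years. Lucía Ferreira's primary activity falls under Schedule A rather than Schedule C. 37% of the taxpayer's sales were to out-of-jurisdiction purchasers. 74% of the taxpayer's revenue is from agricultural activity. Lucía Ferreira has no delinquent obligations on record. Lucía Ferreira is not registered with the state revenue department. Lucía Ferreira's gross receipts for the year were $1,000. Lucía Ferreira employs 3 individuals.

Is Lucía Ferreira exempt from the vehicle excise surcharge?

Yes — exempt.

(1) ≥ 8 yrs in jurisdiction — satisfied.
(i) no delinquency — satisfied.
(ii) receipts ≤ $25,000 — satisfied.
(a) = T AND T = true.
(b) ≥80% agricultural — fails.
So (2) is satisfied (T OR F).
(a) ≤ 9 employees — satisfied.
(b) Schedule C activity — not met.
(c) state-registered — not satisfied.
So (3) is satisfied (T OR F OR F).
So Overall is satisfied (T AND T AND T).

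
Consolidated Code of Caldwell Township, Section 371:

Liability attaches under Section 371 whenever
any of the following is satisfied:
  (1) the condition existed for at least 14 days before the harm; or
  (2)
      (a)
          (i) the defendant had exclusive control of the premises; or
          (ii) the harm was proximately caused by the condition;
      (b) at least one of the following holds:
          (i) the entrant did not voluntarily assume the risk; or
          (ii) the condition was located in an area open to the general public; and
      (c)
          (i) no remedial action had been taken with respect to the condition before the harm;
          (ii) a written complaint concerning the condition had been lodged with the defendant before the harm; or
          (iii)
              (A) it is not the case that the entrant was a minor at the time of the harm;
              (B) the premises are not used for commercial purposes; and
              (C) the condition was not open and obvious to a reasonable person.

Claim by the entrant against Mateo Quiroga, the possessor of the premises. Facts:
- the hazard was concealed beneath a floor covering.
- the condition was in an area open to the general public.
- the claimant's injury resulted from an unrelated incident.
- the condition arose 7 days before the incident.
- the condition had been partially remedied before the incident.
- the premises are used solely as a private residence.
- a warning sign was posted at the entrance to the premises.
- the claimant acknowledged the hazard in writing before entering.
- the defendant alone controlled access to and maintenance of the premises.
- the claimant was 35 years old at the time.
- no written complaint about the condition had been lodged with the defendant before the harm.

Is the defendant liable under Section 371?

(1) condition ≥14 days old — not satisfied.
(i) exclusive control — holds.
(ii) proximate cause — not satisfied.
(a) = T OR F = true.
(i) no assumed risk — not satisfied.
(ii) public area — met.
(b) = F OR T = true.
(i) no remedial action — not satisfied.
(ii) complaint lodged — fails.
(A) not (entrant a minor) — satisfied.
(B) not (commercial use) — met.
(C) not open/obvious — holds.
(iii) = T AND T AND T = true.
So (c) is satisfied (F OR F OR T).
So (2) is satisfied (T AND T AND T).
Overall = F OR T = true.

Yes — liable.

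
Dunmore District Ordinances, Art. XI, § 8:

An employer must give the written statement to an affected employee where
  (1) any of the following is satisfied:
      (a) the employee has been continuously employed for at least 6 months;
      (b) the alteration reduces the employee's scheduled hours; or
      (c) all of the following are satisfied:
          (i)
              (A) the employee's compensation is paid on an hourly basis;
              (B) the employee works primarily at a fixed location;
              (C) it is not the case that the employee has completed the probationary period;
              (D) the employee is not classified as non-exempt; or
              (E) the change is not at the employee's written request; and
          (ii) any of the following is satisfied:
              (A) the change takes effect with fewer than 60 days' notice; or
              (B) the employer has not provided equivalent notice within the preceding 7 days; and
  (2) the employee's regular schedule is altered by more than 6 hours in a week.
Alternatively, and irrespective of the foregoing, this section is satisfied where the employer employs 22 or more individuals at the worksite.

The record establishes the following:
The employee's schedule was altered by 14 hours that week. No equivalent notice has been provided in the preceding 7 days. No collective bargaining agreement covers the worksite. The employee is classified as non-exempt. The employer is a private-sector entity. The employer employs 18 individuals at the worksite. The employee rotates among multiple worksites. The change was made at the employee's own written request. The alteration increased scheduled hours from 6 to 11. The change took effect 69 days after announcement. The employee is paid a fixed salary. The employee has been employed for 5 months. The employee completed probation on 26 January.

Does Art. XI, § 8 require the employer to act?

(a) tenure ≥ 6 mo. — fails.
(b) hours reduced — not met.
(A) hourly-paid — not satisfied.
(B) fixed location — fails.
(C) not (past probation) — not satisfied.
(D) not (non-exempt) — not met.
(E) not employee-requested — fails.
So (i) is not satisfied (F OR F OR F OR F OR F).
(A) < 60 days' notice — not met.
(B) no recent notice — satisfied.
So (ii) is satisfied (F OR T).
(c): F AND T → false.
(1): F OR F OR F → false.
(2) schedule shift > 6h — holds.
Overall = F AND T = false.
Exception (≥ 22 at site) — not satisfied.
Result: main false OR exception false → false.

No — not required.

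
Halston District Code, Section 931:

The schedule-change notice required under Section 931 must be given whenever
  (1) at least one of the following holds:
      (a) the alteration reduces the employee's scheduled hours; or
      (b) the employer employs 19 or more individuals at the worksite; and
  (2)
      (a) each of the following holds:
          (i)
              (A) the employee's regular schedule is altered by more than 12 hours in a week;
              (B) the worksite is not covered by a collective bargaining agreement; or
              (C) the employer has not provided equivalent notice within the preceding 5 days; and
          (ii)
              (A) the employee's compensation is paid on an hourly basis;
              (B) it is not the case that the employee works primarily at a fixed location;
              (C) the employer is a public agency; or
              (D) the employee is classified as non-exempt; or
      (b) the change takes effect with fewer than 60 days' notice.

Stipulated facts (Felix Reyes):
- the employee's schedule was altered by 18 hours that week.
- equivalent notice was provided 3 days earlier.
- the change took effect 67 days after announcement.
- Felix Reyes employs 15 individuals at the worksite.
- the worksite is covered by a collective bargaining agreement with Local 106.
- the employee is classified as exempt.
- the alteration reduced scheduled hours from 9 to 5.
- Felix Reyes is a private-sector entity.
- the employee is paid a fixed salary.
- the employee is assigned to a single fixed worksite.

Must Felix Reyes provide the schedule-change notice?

(a) hours reduced — holds.
(b) ≥ 19 at site — not satisfied.
So (1) is satisfied (T OR F).
(A) schedule shift > 12h — met.
(B) no CBA — fails.
(C) no recent notice — not met.
(i): T OR F OR F → true.
(A) hourly-paid — not met.
(B) not (fixed location) — fails.
(C) public agency — not met.
(D) non-exempt — fails.
(ii) = F OR F OR F OR F = false.
(a): T AND F → false.
(b) < 60 days' notice — not met.
(2): F OR F → false.
Overall: T AND F → false.

No — not required.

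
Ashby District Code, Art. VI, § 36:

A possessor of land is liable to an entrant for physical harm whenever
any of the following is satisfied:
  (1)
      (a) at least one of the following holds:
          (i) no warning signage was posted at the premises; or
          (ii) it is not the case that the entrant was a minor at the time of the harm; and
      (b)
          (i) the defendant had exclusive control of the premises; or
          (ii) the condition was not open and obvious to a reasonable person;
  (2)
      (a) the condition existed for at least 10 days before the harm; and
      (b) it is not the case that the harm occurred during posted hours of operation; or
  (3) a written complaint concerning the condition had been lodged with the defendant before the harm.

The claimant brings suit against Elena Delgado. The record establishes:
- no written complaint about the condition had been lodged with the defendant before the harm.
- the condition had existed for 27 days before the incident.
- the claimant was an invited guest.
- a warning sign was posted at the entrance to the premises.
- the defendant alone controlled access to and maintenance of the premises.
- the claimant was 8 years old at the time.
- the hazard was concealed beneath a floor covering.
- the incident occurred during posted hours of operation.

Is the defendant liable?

(i) no signage posted — not met.
(ii) not (entrant a minor) — not met.
(a): F OR F → false.
(i) exclusive control — met.
(ii) not open/obvious — met.
(b) = T OR T = true.
So (1) is not satisfied (F AND T).
(a) condition ≥10 days old — satisfied.
(b) not (during posted hours) — fails.
(2): T AND F → false.
(3) complaint lodged — not met.
Overall: F OR F OR F → false.

No — not liable.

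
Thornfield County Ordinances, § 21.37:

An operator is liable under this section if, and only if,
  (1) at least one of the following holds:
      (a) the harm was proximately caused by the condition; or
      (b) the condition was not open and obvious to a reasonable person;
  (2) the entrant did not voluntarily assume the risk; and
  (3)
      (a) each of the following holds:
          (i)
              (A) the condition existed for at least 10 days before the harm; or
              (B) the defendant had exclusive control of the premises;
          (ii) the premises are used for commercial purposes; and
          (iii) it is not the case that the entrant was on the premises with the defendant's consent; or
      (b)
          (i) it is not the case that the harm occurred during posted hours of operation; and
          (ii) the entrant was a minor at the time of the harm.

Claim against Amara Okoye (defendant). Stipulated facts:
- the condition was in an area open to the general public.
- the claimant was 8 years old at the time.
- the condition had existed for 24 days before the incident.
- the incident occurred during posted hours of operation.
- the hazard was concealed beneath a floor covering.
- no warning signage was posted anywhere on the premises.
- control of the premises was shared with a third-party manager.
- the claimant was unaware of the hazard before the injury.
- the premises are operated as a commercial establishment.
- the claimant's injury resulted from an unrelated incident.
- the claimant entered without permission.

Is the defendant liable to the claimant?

Yes — liable.

(a) proximate cause — fails.
(b) not open/obvious — satisfied.
(1) = F OR T = true.
(2) no assumed risk — holds.
(A) condition ≥10 days old — holds.
(B) exclusive control — not met.
So (i) is satisfied (T OR F).
(ii) commercial use — holds.
(iii) not (consent to enter) — holds.
(a): T AND T AND T → true.
(i) not (during posted hours) — not met.
(ii) entrant a minor — met.
(b): F AND T → false.
(3): T OR F → true.
So Overall is satisfied (T AND T AND T).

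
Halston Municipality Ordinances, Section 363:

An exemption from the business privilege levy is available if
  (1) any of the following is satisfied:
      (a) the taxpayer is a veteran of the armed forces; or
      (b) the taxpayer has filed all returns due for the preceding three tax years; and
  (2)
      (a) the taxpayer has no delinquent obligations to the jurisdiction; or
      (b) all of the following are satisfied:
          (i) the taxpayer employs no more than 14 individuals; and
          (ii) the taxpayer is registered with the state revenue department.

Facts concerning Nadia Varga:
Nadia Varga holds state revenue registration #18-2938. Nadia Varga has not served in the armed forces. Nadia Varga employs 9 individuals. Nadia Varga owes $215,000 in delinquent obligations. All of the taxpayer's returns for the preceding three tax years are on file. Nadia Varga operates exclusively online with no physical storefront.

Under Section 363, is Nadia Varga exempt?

(a) veteran — not satisfied.
(b) returns current — satisfied.
(1) = F OR T = true.
(a) no delinquency — not met.
(i) ≤ 14 employees — met.
(ii) state-registered — met.
So (b) is satisfied (T AND T).
(2): F OR T → true.
Overall: T AND T → true.

Yes — exempt.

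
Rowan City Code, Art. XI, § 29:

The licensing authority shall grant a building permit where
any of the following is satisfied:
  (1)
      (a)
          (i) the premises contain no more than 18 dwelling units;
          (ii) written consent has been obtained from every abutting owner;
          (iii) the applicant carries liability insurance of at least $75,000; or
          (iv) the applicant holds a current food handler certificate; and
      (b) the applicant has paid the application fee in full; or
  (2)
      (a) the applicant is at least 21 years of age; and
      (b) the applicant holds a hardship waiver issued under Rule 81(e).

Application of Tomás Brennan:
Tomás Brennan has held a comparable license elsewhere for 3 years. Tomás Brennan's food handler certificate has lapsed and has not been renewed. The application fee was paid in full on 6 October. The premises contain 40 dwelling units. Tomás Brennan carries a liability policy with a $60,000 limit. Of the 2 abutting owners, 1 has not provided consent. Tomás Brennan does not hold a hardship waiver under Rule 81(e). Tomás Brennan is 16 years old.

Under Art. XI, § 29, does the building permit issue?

(i) ≤ 18 units — not met.
(ii) all abutters consent — not met.
(iii) insurance ≥ $75,000 — not met.
(iv) food handler cert. — not satisfied.
(a): F OR F OR F OR F → false.
(b) fee paid — satisfied.
(1) = F AND T = false.
(a) age ≥ 21 — not met.
(b) hardship waiver — not satisfied.
So (2) is not satisfied (F AND F).
Overall = F OR F = false.

No — denied.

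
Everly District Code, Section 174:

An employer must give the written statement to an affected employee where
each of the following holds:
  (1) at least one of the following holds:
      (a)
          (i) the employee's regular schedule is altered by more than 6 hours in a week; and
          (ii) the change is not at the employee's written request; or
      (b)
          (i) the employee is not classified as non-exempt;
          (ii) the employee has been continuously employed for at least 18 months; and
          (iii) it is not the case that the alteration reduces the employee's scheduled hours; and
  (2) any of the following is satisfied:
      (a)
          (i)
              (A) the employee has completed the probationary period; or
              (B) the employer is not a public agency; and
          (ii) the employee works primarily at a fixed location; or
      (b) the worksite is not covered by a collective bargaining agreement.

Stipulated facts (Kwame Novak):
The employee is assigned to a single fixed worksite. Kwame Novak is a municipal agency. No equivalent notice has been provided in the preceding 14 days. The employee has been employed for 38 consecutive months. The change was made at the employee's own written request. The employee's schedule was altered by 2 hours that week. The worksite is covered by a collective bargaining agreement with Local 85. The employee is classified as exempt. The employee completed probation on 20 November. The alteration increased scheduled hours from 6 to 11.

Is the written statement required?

(i) schedule shift > 6h — not satisfied.
(ii) not employee-requested — fails.
So (a) is not satisfied (F AND F).
(i) not (non-exempt) — satisfied.
(ii) tenure ≥ 18 mo. — met.
(iii) not (hours reduced) — satisfied.
(b): T AND T AND T → true.
(1): F OR T → true.
(A) past probation — satisfied.
(B) not (public agency) — not met.
So (i) is satisfied (T OR F).
(ii) fixed location — holds.
(a): T AND T → true.
(b) no CBA — not satisfied.
(2): T OR F → true.
Overall: T AND T → true.

Yes — required.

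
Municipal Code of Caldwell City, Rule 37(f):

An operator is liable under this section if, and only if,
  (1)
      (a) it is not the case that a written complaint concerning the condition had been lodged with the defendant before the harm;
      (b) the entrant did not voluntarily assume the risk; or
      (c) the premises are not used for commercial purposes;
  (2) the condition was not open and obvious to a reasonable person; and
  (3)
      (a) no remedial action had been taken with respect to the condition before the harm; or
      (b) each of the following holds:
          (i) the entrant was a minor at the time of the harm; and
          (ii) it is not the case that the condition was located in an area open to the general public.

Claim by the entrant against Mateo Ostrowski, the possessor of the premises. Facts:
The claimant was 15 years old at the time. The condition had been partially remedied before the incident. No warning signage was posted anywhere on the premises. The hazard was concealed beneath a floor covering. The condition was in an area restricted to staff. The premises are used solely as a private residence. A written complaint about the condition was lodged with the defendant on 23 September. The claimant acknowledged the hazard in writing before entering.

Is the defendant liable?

Yes — liable.

(a) not (complaint lodged) — not satisfied.
(b) no assumed risk — not met.
(c) not (commercial use) — met.
(1): F OR F OR T → true.
(2) not open/obvious — satisfied.
(a) no remedial action — not satisfied.
(i) entrant a minor — holds.
(ii) not (public area) — met.
(b): T AND T → true.
(3) = F OR T = true.
Overall: T AND T AND T → true.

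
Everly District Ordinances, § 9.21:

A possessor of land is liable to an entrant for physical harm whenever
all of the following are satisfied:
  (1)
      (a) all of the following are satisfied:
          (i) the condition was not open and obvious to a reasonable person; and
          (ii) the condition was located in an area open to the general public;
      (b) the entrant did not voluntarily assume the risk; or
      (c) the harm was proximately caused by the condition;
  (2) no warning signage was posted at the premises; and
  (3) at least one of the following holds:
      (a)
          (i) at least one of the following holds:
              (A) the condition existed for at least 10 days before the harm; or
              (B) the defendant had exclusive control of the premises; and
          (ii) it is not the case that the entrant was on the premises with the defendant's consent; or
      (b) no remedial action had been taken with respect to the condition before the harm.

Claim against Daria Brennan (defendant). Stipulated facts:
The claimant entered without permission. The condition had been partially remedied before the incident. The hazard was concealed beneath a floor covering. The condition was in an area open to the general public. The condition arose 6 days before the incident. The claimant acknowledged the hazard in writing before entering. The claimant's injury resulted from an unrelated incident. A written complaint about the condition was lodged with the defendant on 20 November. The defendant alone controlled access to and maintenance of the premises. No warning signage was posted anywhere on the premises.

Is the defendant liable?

(i) not open/obvious — holds.
(ii) public area — holds.
(a) = T AND T = true.
(b) no assumed risk — fails.
(c) proximate cause — not satisfied.
(1) = T OR F OR F = true.
(2) no signage posted — met.
(A) condition ≥10 days old — not met.
(B) exclusive control — satisfied.
So (i) is satisfied (F OR T).
(ii) not (consent to enter) — satisfied.
(a): T AND T → true.
(b) no remedial action — not met.
(3): T OR F → true.
Overall: T AND T AND T → true.

Yes — liable.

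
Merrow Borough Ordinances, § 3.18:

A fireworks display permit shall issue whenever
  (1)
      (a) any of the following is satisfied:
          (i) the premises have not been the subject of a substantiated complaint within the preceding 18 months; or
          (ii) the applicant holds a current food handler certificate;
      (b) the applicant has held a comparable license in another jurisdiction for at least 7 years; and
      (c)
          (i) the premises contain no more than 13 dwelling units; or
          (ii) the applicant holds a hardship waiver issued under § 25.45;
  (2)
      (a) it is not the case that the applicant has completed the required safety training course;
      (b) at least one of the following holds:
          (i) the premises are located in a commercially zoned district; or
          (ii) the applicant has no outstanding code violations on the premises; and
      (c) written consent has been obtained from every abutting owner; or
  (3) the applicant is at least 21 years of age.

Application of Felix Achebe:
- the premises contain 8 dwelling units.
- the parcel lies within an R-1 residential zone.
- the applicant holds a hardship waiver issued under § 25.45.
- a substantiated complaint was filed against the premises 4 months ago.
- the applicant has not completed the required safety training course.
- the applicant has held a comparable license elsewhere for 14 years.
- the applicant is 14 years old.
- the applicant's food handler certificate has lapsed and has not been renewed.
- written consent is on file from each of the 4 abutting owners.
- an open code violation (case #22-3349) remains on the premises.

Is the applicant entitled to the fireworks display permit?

(i) no complaint in 18 mo. — not met.
(ii) food handler cert. — fails.
(a) = F OR F = false.
(b) prior license ≥ 7 yr — satisfied.
(i) ≤ 13 units — met.
(ii) hardship waiver — met.
So (c) is satisfied (T OR T).
So (1) is not satisfied (F AND T AND T).
(a) not (safety training) — satisfied.
(i) commercially zoned — not met.
(ii) no code violations — not met.
(b) = F OR F = false.
(c) all abutters consent — holds.
(2) = T AND F AND T = false.
(3) age ≥ 21 — not met.
Overall: F OR F OR F → false.

No — denied.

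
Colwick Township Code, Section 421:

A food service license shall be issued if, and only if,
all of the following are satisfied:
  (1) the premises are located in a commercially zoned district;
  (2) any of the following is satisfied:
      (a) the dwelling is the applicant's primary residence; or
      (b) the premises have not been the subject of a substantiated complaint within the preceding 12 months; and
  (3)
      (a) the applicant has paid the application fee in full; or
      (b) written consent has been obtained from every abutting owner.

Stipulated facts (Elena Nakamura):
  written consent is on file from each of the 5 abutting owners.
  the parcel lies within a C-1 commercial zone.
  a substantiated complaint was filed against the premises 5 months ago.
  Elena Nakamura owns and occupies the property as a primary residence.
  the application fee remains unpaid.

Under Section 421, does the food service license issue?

Yes — granted.

(1) commercially zoned — satisfied.
(a) primary residence — holds.
(b) no complaint in 12 mo. — fails.
(2) = T OR F = true.
(a) fee paid — not met.
(b) all abutters consent — holds.
(3): F OR T → true.
Overall = T AND T AND T = true.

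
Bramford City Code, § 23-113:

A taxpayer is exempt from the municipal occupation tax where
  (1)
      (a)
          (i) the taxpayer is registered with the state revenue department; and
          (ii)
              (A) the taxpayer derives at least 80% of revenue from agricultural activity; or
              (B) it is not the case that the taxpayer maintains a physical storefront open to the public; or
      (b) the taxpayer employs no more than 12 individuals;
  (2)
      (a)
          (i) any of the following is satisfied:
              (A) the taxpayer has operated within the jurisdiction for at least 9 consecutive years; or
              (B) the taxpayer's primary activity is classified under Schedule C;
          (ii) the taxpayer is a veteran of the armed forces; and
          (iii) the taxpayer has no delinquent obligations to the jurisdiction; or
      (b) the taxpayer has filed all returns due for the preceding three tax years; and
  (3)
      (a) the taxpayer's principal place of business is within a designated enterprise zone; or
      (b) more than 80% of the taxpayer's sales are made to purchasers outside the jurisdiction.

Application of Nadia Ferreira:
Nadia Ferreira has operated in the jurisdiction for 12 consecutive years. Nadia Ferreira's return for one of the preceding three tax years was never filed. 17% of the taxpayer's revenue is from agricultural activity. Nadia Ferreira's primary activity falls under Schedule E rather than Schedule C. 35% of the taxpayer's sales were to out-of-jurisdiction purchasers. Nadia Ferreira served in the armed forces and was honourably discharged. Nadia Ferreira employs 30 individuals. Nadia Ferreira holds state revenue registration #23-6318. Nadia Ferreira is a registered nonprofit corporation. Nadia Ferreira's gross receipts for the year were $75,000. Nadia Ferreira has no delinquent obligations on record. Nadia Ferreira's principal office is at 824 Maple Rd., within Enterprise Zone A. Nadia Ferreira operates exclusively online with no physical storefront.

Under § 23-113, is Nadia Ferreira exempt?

Yes — exempt.

(i) state-registered — satisfied.
(A) ≥80% agricultural — fails.
(B) not (has storefront) — met.
(ii) = F OR T = true.
(a) = T AND T = true.
(b) ≤ 12 employees — fails.
(1) = T OR F = true.
(A) ≥ 9 yrs in jurisdiction — satisfied.
(B) Schedule C activity — not met.
(i) = T OR F = true.
(ii) veteran — met.
(iii) no delinquency — met.
So (a) is satisfied (T AND T AND T).
(b) returns current — not satisfied.
(2) = T OR F = true.
(a) in enterprise zone — holds.
(b) >80% out-of-jur. sales — not met.
So (3) is satisfied (T OR F).
Overall: T AND T AND T → true.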